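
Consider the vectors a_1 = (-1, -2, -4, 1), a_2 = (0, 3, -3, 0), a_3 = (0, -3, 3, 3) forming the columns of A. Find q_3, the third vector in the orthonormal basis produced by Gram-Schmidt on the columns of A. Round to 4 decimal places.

q_1 = a_1/‖a_1‖ = (-1, -2, -4, 1)/4.6904 = (-0.2132, -0.4264, -0.8528, 0.2132).
r_{12} = q_1·a_2 = 1.2792.
u_2 = a_2 − 1.2792·q_1 = (0.2727, 3.5455, -1.9091, -0.2727).
‖u_2‖ = 4.0452, so q_2 = (0.0674, 0.8765, -0.4719, -0.0674).
r_{13} = q_1·a_3 = -0.6396; r_{23} = q_2·a_3 = -4.2475.
u_3 = a_3 + 0.6396·q_1 + 4.2475·q_2 = (0.1500, 0.4500, 0.4500, 2.8500).
‖u_3‖ = 2.9240, so q_3 = (0.0513, 0.1539, 0.1539, 0.9747).

q_3 = (0.0513, 0.1539, 0.1539, 0.9747)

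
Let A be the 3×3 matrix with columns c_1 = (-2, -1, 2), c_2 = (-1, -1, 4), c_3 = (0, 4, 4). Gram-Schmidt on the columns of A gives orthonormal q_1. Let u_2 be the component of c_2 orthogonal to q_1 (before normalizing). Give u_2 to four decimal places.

c_1 = (-2, -1, 2); ‖c_1‖ = 3.0000, so q_1 = (-0.6667, -0.3333, 0.6667).
q_1·c_2 = (-0.6667)·(-1) + (-0.3333)·(-1) + 0.6667·4 = 3.6667.
u_2 = c_2 − 3.6667·q_1 = (1.4444, 0.2222, 1.5556).

u_2 = (1.4444, 0.2222, 1.5556)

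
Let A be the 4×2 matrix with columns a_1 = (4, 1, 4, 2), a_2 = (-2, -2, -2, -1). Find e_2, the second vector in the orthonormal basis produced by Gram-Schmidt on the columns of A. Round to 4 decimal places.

e_1 = a_1/‖a_1‖ = (4, 1, 4, 2)/6.0828 = (0.6576, 0.1644, 0.6576, 0.3288).
r_{12} = e_1·a_2 = -3.2880.
u_2 = a_2 + 3.2880·e_1 = (0.1622, -1.4595, 0.1622, 0.0811).
‖u_2‖ = 1.4796, so e_2 = (0.1096, -0.9864, 0.1096, 0.0548).

e_2 = (0.1096, -0.9864, 0.1096, 0.0548)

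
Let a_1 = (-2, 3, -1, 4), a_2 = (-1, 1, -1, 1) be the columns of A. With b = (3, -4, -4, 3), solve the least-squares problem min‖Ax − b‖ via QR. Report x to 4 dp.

a_1 = (-2, 3, -1, 4); ‖a_1‖ = 5.4772, so e_1 = (-0.3651, 0.5477, -0.1826, 0.7303).
e_1·a_2 = (-0.3651)·(-1) + 0.5477·1 + (-0.1826)·(-1) + 0.7303·1 = 1.8257.
u_2 = a_2 − 1.8257·e_1 = (-0.3333, 0.0000, -0.6667, -0.3333).
‖u_2‖ = 0.8165, so e_2 = (-0.4082, 0.0000, -0.8165, -0.4082).
Qᵀb = (-0.3651, 0.8165).
Back-substitute: x_2 = 0.8165/0.8165 = 1.0000.
x_1 = (-0.3651 − 1.8257·1.0000)/5.4772 = -0.4000.

x = (-0.4000, 1.0000)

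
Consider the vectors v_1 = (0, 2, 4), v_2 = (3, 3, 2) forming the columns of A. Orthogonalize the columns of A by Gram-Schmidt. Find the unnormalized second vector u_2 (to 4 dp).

v_1 = (0, 2, 4); ‖v_1‖ = 4.4721, so q_1 = (0.0000, 0.4472, 0.8944).
q_1·v_2 = 0.0000·3 + 0.4472·3 + 0.8944·2 = 3.1305.
u_2 = v_2 − 3.1305·q_1 = (3.0000, 1.6000, -0.8000).

u_2 = (3.0000, 1.6000, -0.8000)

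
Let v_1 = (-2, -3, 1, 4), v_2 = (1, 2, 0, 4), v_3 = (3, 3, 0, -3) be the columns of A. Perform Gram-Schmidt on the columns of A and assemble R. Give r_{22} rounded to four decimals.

v_1 = (-2, -3, 1, 4); ‖v_1‖ = 5.4772, so e_1 = (-0.3651, -0.5477, 0.1826, 0.7303).
e_1·v_2 = (-0.3651)·1 + (-0.5477)·2 + 0.1826·0 + 0.7303·4 = 1.4606.
u_2 = v_2 − 1.4606·e_1 = (1.5333, 2.8000, -0.2667, 2.9333).
r_{22} = ‖u_2‖ = 4.3436.

r_{22} = 4.3436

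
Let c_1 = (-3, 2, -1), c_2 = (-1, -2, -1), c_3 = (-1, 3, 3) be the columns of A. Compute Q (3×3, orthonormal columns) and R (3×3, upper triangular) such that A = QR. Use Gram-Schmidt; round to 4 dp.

Q = [[-0.8018, -0.4082, -0.4364], [0.5345, -0.8165, -0.2182], [-0.2673, -0.4082, 0.8729]], R = [[3.7417, 0.0000, 1.6036], [0.0000, 2.4495, -3.2660], [0.0000, 0.0000, 2.4004]]

c_1 = (-3, 2, -1); ‖c_1‖ = 3.7417, so q_1 = (-0.8018, 0.5345, -0.2673).
q_1·c_2 = (-0.8018)·(-1) + 0.5345·(-2) + (-0.2673)·(-1) = 0.0000.
u_2 = c_2 + 0.0000·q_1 = (-1.0000, -2.0000, -1.0000).
‖u_2‖ = 2.4495, so q_2 = (-0.4082, -0.8165, -0.4082).
q_1·c_3 = (-0.8018)·(-1) + 0.5345·3 + (-0.2673)·3 = 1.6036; q_2·c_3 = (-0.4082)·(-1) + (-0.8165)·3 + (-0.4082)·3 = -3.2660.
u_3 = c_3 − 1.6036·q_1 + 3.2660·q_2 = (-1.0476, -0.5238, 2.0952).
‖u_3‖ = 2.4004, so q_3 = (-0.4364, -0.2182, 0.8729).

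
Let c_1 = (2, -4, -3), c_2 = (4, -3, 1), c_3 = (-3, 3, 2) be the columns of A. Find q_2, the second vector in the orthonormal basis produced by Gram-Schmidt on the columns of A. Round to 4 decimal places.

q_2 = (0.7061, -0.1636, 0.6889)

c_1 = (2, -4, -3); ‖c_1‖ = 5.3852, so q_1 = (0.3714, -0.7428, -0.5571).
q_1·c_2 = 0.3714·4 + (-0.7428)·(-3) + (-0.5571)·1 = 3.1568.
u_2 = c_2 − 3.1568·q_1 = (2.8276, -0.6552, 2.7586).
‖u_2‖ = 4.0043, so q_2 = (0.7061, -0.1636, 0.6889).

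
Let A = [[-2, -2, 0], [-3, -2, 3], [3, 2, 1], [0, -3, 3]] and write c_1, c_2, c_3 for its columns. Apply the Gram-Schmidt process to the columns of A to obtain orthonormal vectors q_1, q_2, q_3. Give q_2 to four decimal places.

c_1 = (-2, -3, 3, 0); ‖c_1‖ = 4.6904, so q_1 = (-0.4264, -0.6396, 0.6396, 0.0000).
q_1·c_2 = (-0.4264)·(-2) + (-0.6396)·(-2) + 0.6396·2 + 0.0000·(-3) = 3.4112.
u_2 = c_2 − 3.4112·q_1 = (-0.5455, 0.1818, -0.1818, -3.0000).
‖u_2‖ = 3.0600, so q_2 = (-0.1783, 0.0594, -0.0594, -0.9804).

q_2 = (-0.1783, 0.0594, -0.0594, -0.9804)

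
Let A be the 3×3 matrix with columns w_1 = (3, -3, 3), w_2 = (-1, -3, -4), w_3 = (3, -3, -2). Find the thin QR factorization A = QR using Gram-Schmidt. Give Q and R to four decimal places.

w_1 = (3, -3, 3); ‖w_1‖ = 5.1962, so q_1 = (0.5774, -0.5774, 0.5774).
q_1·w_2 = 0.5774·(-1) + (-0.5774)·(-3) + 0.5774·(-4) = -1.1547.
u_2 = w_2 + 1.1547·q_1 = (-0.3333, -3.6667, -3.3333).
‖u_2‖ = 4.9666, so q_2 = (-0.0671, -0.7383, -0.6712).
q_1·w_3 = 0.5774·3 + (-0.5774)·(-3) + 0.5774·(-2) = 2.3094; q_2·w_3 = (-0.0671)·3 + (-0.7383)·(-3) + (-0.6712)·(-2) = 3.3558.
u_3 = w_3 − 2.3094·q_1 − 3.3558·q_2 = (1.8919, 0.8108, -1.0811).
‖u_3‖ = 2.3250, so q_3 = (0.8137, 0.3487, -0.4650).

Q = [[0.5774, -0.0671, 0.8137], [-0.5774, -0.7383, 0.3487], [0.5774, -0.6712, -0.4650]], R = [[5.1962, -1.1547, 2.3094], [0.0000, 4.9666, 3.3558], [0.0000, 0.0000, 2.3250]]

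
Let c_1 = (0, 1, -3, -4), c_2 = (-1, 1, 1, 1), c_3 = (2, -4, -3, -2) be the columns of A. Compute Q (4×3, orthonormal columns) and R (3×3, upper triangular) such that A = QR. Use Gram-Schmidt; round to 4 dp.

Q = [[0.0000, -0.6183, -0.7433], [0.1961, 0.7610, -0.5162], [-0.5883, 0.1903, -0.3923], [-0.7845, 0.0476, 0.1652]], R = [[5.0990, -1.1767, 2.5495], [0.0000, 1.6172, -4.9468], [0.0000, 0.0000, 1.4246]]

q_1 = c_1/‖c_1‖ = (0, 1, -3, -4)/5.0990 = (0.0000, 0.1961, -0.5883, -0.7845).
r_{12} = q_1·c_2 = -1.1767.
u_2 = c_2 + 1.1767·q_1 = (-1.0000, 1.2308, 0.3077, 0.0769).
‖u_2‖ = 1.6172, so q_2 = (-0.6183, 0.7610, 0.1903, 0.0476).
r_{13} = q_1·c_3 = 2.5495; r_{23} = q_2·c_3 = -4.9468.
u_3 = c_3 − 2.5495·q_1 + 4.9468·q_2 = (-1.0588, -0.7353, -0.5588, 0.2353).
‖u_3‖ = 1.4246, so q_3 = (-0.7433, -0.5162, -0.3923, 0.1652).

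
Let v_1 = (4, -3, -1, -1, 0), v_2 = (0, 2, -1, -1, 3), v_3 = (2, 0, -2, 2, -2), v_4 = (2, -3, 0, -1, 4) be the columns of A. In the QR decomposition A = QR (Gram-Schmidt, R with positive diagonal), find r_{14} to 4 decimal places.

e_1 = v_1/‖v_1‖ = (4, -3, -1, -1, 0)/5.1962 = (0.7698, -0.5774, -0.1925, -0.1925, 0.0000).
r_{14} = e_1·v_4 = 3.4641.

r_{14} = 3.4641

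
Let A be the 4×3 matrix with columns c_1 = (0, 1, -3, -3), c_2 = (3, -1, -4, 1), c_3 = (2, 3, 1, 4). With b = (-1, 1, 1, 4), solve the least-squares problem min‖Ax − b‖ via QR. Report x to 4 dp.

e_1 = c_1/‖c_1‖ = (0, 1, -3, -3)/4.3589 = (0.0000, 0.2294, -0.6882, -0.6882).
r_{12} = e_1·c_2 = 1.8353.
u_2 = c_2 − 1.8353·e_1 = (3.0000, -1.4211, -2.7368, 2.2632).
‖u_2‖ = 4.8612, so e_2 = (0.6171, -0.2923, -0.5630, 0.4656).
r_{13} = e_1·c_3 = -2.7530; r_{23} = e_2·c_3 = 1.6565.
u_3 = c_3 + 2.7530·e_1 − 1.6565·e_2 = (0.9777, 4.1158, 0.0379, 1.3341).
‖u_3‖ = 4.4359, so e_3 = (0.2204, 0.9278, 0.0085, 0.3007).
Qᵀb = (-3.2118, 0.3898, 1.9190).
Back-substitute: x_3 = 1.9190/4.4359 = 0.4326.
x_2 = (0.3898 − 1.6565·0.4326)/4.8612 = -0.0672.
x_1 = (-3.2118 − 1.8353·(-0.0672) + 2.7530·0.4326)/4.3589 = -0.4353.

x = (-0.4353, -0.0672, 0.4326)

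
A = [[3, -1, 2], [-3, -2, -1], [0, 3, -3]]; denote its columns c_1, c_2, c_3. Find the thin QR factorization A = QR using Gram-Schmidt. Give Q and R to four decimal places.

c_1 = (3, -3, 0); ‖c_1‖ = 4.2426, so q_1 = (0.7071, -0.7071, 0.0000).
q_1·c_2 = 0.7071·(-1) + (-0.7071)·(-2) + 0.0000·3 = 0.7071.
u_2 = c_2 − 0.7071·q_1 = (-1.5000, -1.5000, 3.0000).
‖u_2‖ = 3.6742, so q_2 = (-0.4082, -0.4082, 0.8165).
q_1·c_3 = 0.7071·2 + (-0.7071)·(-1) + 0.0000·(-3) = 2.1213; q_2·c_3 = (-0.4082)·2 + (-0.4082)·(-1) + 0.8165·(-3) = -2.8577.
u_3 = c_3 − 2.1213·q_1 + 2.8577·q_2 = (-0.6667, -0.6667, -0.6667).
‖u_3‖ = 1.1547, so q_3 = (-0.5774, -0.5774, -0.5774).

Q = [[0.7071, -0.4082, -0.5774], [-0.7071, -0.4082, -0.5774], [0.0000, 0.8165, -0.5774]], R = [[4.2426, 0.7071, 2.1213], [0.0000, 3.6742, -2.8577], [0.0000, 0.0000, 1.1547]]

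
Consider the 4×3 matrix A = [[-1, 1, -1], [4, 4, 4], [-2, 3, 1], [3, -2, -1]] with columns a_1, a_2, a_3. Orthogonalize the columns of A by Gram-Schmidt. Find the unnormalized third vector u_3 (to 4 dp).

u_3 = (-1.2963, 0.1212, -0.2256, -0.7441)

a_1 = (-1, 4, -2, 3); ‖a_1‖ = 5.4772, so e_1 = (-0.1826, 0.7303, -0.3651, 0.5477).
e_1·a_2 = (-0.1826)·1 + 0.7303·4 + (-0.3651)·3 + 0.5477·(-2) = 0.5477.
u_2 = a_2 − 0.5477·e_1 = (1.1000, 3.6000, 3.2000, -2.3000).
‖u_2‖ = 5.4498, so e_2 = (0.2018, 0.6606, 0.5872, -0.4220).
e_1·a_3 = (-0.1826)·(-1) + 0.7303·4 + (-0.3651)·1 + 0.5477·(-1) = 2.1909; e_2·a_3 = 0.2018·(-1) + 0.6606·4 + 0.5872·1 + (-0.4220)·(-1) = 3.4497.
u_3 = a_3 − 2.1909·e_1 − 3.4497·e_2 = (-1.2963, 0.1212, -0.2256, -0.7441).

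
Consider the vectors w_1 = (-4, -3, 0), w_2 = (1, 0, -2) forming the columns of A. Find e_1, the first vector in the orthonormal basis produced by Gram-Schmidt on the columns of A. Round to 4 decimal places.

e_1 = (-0.8000, -0.6000, 0.0000)

e_1 = w_1/‖w_1‖ = (-4, -3, 0)/5.0000 = (-0.8000, -0.6000, 0.0000).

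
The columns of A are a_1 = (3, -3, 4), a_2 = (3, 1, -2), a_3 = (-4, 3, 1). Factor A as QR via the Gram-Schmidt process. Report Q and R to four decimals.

Q = [[0.5145, 0.8525, 0.0921], [-0.5145, 0.2210, 0.8285], [0.6860, -0.4736, 0.5523]], R = [[5.8310, -0.3430, -2.9155], [0.0000, 3.7259, -3.2207], [0.0000, 0.0000, 2.6697]]

a_1 = (3, -3, 4); ‖a_1‖ = 5.8310, so e_1 = (0.5145, -0.5145, 0.6860).
e_1·a_2 = 0.5145·3 + (-0.5145)·1 + 0.6860·(-2) = -0.3430.
u_2 = a_2 + 0.3430·e_1 = (3.1765, 0.8235, -1.7647).
‖u_2‖ = 3.7259, so e_2 = (0.8525, 0.2210, -0.4736).
e_1·a_3 = 0.5145·(-4) + (-0.5145)·3 + 0.6860·1 = -2.9155; e_2·a_3 = 0.8525·(-4) + 0.2210·3 + (-0.4736)·1 = -3.2207.
u_3 = a_3 + 2.9155·e_1 + 3.2207·e_2 = (0.2458, 2.2119, 1.4746).
‖u_3‖ = 2.6697, so e_3 = (0.0921, 0.8285, 0.5523).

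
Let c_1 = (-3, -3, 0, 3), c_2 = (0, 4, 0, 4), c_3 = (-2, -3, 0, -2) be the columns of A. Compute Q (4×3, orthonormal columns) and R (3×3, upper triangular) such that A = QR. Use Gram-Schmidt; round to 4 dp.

Q = [[-0.5774, 0.0000, -0.8165], [-0.5774, 0.7071, 0.4082], [0.0000, 0.0000, 0.0000], [0.5774, 0.7071, -0.4082]], R = [[5.1962, 0.0000, 1.7321], [0.0000, 5.6569, -3.5355], [0.0000, 0.0000, 1.2247]]

e_1 = c_1/‖c_1‖ = (-3, -3, 0, 3)/5.1962 = (-0.5774, -0.5774, 0.0000, 0.5774).
r_{12} = e_1·c_2 = 0.0000.
u_2 = c_2 + 0.0000·e_1 = (0.0000, 4.0000, 0.0000, 4.0000).
‖u_2‖ = 5.6569, so e_2 = (0.0000, 0.7071, 0.0000, 0.7071).
r_{13} = e_1·c_3 = 1.7321; r_{23} = e_2·c_3 = -3.5355.
u_3 = c_3 − 1.7321·e_1 + 3.5355·e_2 = (-1.0000, 0.5000, 0.0000, -0.5000).
‖u_3‖ = 1.2247, so e_3 = (-0.8165, 0.4082, 0.0000, -0.4082).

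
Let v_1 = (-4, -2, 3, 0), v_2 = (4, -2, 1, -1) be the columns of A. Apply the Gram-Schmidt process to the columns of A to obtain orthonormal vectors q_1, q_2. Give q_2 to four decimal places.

q_2 = (0.6295, -0.5980, 0.4406, -0.2282)

v_1 = (-4, -2, 3, 0); ‖v_1‖ = 5.3852, so q_1 = (-0.7428, -0.3714, 0.5571, 0.0000).
q_1·v_2 = (-0.7428)·4 + (-0.3714)·(-2) + 0.5571·1 + 0.0000·(-1) = -1.6713.
u_2 = v_2 + 1.6713·q_1 = (2.7586, -2.6207, 1.9310, -1.0000).
‖u_2‖ = 4.3826, so q_2 = (0.6295, -0.5980, 0.4406, -0.2282).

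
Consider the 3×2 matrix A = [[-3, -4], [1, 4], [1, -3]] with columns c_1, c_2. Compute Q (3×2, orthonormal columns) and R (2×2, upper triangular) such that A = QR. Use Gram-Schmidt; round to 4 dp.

Q = [[-0.9045, -0.0898], [0.3015, 0.5566], [0.3015, -0.8259]], R = [[3.3166, 3.9196], [0.0000, 5.0632]]

c_1 = (-3, 1, 1); ‖c_1‖ = 3.3166, so q_1 = (-0.9045, 0.3015, 0.3015).
q_1·c_2 = (-0.9045)·(-4) + 0.3015·4 + 0.3015·(-3) = 3.9196.
u_2 = c_2 − 3.9196·q_1 = (-0.4545, 2.8182, -4.1818).
‖u_2‖ = 5.0632, so q_2 = (-0.0898, 0.5566, -0.8259).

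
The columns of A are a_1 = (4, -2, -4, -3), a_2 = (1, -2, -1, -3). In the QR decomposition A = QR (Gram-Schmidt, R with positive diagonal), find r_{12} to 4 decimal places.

r_{12} = 3.1305

q_1 = a_1/‖a_1‖ = (4, -2, -4, -3)/6.7082 = (0.5963, -0.2981, -0.5963, -0.4472).
r_{12} = q_1·a_2 = 3.1305.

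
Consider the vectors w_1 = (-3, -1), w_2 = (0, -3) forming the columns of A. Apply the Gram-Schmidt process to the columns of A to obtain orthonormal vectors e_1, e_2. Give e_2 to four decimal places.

e_2 = (0.3162, -0.9487)

e_1 = w_1/‖w_1‖ = (-3, -1)/3.1623 = (-0.9487, -0.3162).
r_{12} = e_1·w_2 = 0.9487.
u_2 = w_2 − 0.9487·e_1 = (0.9000, -2.7000).
‖u_2‖ = 2.8460, so e_2 = (0.3162, -0.9487).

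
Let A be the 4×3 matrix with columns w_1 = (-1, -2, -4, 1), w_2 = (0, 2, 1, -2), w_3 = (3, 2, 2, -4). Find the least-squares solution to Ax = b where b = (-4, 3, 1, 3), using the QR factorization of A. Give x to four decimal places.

x = (-0.7402, 2.0755, -1.7915)

e_1 = w_1/‖w_1‖ = (-1, -2, -4, 1)/4.6904 = (-0.2132, -0.4264, -0.8528, 0.2132).
r_{12} = e_1·w_2 = -2.1320.
u_2 = w_2 + 2.1320·e_1 = (-0.4545, 1.0909, -0.8182, -1.5455).
‖u_2‖ = 2.1106, so e_2 = (-0.2154, 0.5169, -0.3877, -0.7322).
r_{13} = e_1·w_3 = -4.0508; r_{23} = e_2·w_3 = 2.5413.
u_3 = w_3 + 4.0508·e_1 − 2.5413·e_2 = (2.6837, -1.0408, -0.4694, -1.2755).
‖u_3‖ = 3.1832, so e_3 = (0.8431, -0.3270, -0.1475, -0.4007).
Qᵀb = (-0.6396, -0.1723, -5.7028).
Back-substitute: x_3 = -5.7028/3.1832 = -1.7915.
x_2 = (-0.1723 − 2.5413·(-1.7915))/2.1106 = 2.0755.
x_1 = (-0.6396 + 2.1320·2.0755 + 4.0508·(-1.7915))/4.6904 = -0.7402.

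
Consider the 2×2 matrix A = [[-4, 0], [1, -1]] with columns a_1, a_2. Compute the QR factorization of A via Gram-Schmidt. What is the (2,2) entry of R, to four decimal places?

r_{22} = 0.9701

a_1 = (-4, 1); ‖a_1‖ = 4.1231, so q_1 = (-0.9701, 0.2425).
q_1·a_2 = (-0.9701)·0 + 0.2425·(-1) = -0.2425.
u_2 = a_2 + 0.2425·q_1 = (-0.2353, -0.9412).
r_{22} = ‖u_2‖ = 0.9701.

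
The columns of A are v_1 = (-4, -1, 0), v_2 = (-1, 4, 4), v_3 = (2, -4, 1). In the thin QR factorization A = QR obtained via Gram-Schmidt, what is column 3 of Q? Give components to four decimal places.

q_3 = (0.1689, -0.6755, 0.7177)

v_1 = (-4, -1, 0); ‖v_1‖ = 4.1231, so q_1 = (-0.9701, -0.2425, 0.0000).
q_1·v_2 = (-0.9701)·(-1) + (-0.2425)·4 + 0.0000·4 = 0.0000.
u_2 = v_2 + 0.0000·q_1 = (-1.0000, 4.0000, 4.0000).
‖u_2‖ = 5.7446, so q_2 = (-0.1741, 0.6963, 0.6963).
q_1·v_3 = (-0.9701)·2 + (-0.2425)·(-4) + 0.0000·1 = -0.9701; q_2·v_3 = (-0.1741)·2 + 0.6963·(-4) + 0.6963·1 = -2.4371.
u_3 = v_3 + 0.9701·q_1 + 2.4371·q_2 = (0.6346, -2.5383, 2.6970).
‖u_3‖ = 3.7576, so q_3 = (0.1689, -0.6755, 0.7177).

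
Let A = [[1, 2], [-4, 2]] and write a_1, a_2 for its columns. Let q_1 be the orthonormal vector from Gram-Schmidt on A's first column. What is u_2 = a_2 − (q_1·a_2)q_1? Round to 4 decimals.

u_2 = (2.3529, 0.5882)

q_1 = a_1/‖a_1‖ = (1, -4)/4.1231 = (0.2425, -0.9701).
r_{12} = q_1·a_2 = -1.4552.
u_2 = a_2 + 1.4552·q_1 = (2.3529, 0.5882).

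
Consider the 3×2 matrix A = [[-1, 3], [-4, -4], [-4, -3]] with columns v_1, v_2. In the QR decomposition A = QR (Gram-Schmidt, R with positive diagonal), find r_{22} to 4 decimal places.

q_1 = v_1/‖v_1‖ = (-1, -4, -4)/5.7446 = (-0.1741, -0.6963, -0.6963).
r_{12} = q_1·v_2 = 4.3519.
u_2 = v_2 − 4.3519·q_1 = (3.7576, -0.9697, 0.0303).
r_{22} = ‖u_2‖ = 3.8808.

r_{22} = 3.8808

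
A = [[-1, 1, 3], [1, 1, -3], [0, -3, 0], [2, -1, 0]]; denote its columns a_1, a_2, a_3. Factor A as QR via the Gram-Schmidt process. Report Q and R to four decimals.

a_1 = (-1, 1, 0, 2); ‖a_1‖ = 2.4495, so q_1 = (-0.4082, 0.4082, 0.0000, 0.8165).
q_1·a_2 = (-0.4082)·1 + 0.4082·1 + 0.0000·(-3) + 0.8165·(-1) = -0.8165.
u_2 = a_2 + 0.8165·q_1 = (0.6667, 1.3333, -3.0000, -0.3333).
‖u_2‖ = 3.3665, so q_2 = (0.1980, 0.3961, -0.8911, -0.0990).
q_1·a_3 = (-0.4082)·3 + 0.4082·(-3) + 0.0000·0 + 0.8165·0 = -2.4495; q_2·a_3 = 0.1980·3 + 0.3961·(-3) + (-0.8911)·0 + (-0.0990)·0 = -0.5941.
u_3 = a_3 + 2.4495·q_1 + 0.5941·q_2 = (2.1176, -1.7647, -0.5294, 1.9412).
‖u_3‖ = 3.4128, so q_3 = (0.6205, -0.5171, -0.1551, 0.5688).

Q = [[-0.4082, 0.1980, 0.6205], [0.4082, 0.3961, -0.5171], [0.0000, -0.8911, -0.1551], [0.8165, -0.0990, 0.5688]], R = [[2.4495, -0.8165, -2.4495], [0.0000, 3.3665, -0.5941], [0.0000, 0.0000, 3.4128]]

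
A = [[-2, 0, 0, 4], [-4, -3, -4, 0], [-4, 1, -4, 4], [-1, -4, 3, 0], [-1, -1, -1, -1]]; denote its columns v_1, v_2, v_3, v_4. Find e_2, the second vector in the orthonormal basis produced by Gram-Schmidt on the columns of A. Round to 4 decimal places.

v_1 = (-2, -4, -4, -1, -1); ‖v_1‖ = 6.1644, so e_1 = (-0.3244, -0.6489, -0.6489, -0.1622, -0.1622).
e_1·v_2 = (-0.3244)·0 + (-0.6489)·(-3) + (-0.6489)·1 + (-0.1622)·(-4) + (-0.1622)·(-1) = 2.1089.
u_2 = v_2 − 2.1089·e_1 = (0.6842, -1.6316, 2.3684, -3.6579, -0.6579).
‖u_2‖ = 4.7490, so e_2 = (0.1441, -0.3436, 0.4987, -0.7703, -0.1385).

e_2 = (0.1441, -0.3436, 0.4987, -0.7703, -0.1385)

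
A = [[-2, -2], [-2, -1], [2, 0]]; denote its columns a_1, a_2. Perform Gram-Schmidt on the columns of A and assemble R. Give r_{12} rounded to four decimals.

r_{12} = 1.7321

a_1 = (-2, -2, 2); ‖a_1‖ = 3.4641, so e_1 = (-0.5774, -0.5774, 0.5774).
r_{12} = e_1·a_2 = 1.7321.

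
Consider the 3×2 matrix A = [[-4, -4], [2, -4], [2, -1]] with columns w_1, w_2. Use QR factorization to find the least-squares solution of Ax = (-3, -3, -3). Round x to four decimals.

x = (-0.2143, 0.8571)

w_1 = (-4, 2, 2); ‖w_1‖ = 4.8990, so e_1 = (-0.8165, 0.4082, 0.4082).
e_1·w_2 = (-0.8165)·(-4) + 0.4082·(-4) + 0.4082·(-1) = 1.2247.
u_2 = w_2 − 1.2247·e_1 = (-3.0000, -4.5000, -1.5000).
‖u_2‖ = 5.6125, so e_2 = (-0.5345, -0.8018, -0.2673).
Qᵀb = (0.0000, 4.8107).
Back-substitute: x_2 = 4.8107/5.6125 = 0.8571.
x_1 = (0.0000 − 1.2247·0.8571)/4.8990 = -0.2143.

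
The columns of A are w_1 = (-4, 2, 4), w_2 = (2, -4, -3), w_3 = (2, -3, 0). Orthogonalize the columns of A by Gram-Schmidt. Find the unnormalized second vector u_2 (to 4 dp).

u_2 = (-1.1111, -2.4444, 0.1111)

e_1 = w_1/‖w_1‖ = (-4, 2, 4)/6.0000 = (-0.6667, 0.3333, 0.6667).
r_{12} = e_1·w_2 = -4.6667.
u_2 = w_2 + 4.6667·e_1 = (-1.1111, -2.4444, 0.1111).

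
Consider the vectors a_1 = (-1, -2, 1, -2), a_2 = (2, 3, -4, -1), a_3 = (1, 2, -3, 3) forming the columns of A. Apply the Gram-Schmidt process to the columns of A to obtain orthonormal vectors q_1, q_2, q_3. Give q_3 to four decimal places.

q_3 = (-0.3202, -0.5531, -0.6696, 0.3784)

a_1 = (-1, -2, 1, -2); ‖a_1‖ = 3.1623, so q_1 = (-0.3162, -0.6325, 0.3162, -0.6325).
q_1·a_2 = (-0.3162)·2 + (-0.6325)·3 + 0.3162·(-4) + (-0.6325)·(-1) = -3.1623.
u_2 = a_2 + 3.1623·q_1 = (1.0000, 1.0000, -3.0000, -3.0000).
‖u_2‖ = 4.4721, so q_2 = (0.2236, 0.2236, -0.6708, -0.6708).
q_1·a_3 = (-0.3162)·1 + (-0.6325)·2 + 0.3162·(-3) + (-0.6325)·3 = -4.4272; q_2·a_3 = 0.2236·1 + 0.2236·2 + (-0.6708)·(-3) + (-0.6708)·3 = 0.6708.
u_3 = a_3 + 4.4272·q_1 − 0.6708·q_2 = (-0.5500, -0.9500, -1.1500, 0.6500).
‖u_3‖ = 1.7176, so q_3 = (-0.3202, -0.5531, -0.6696, 0.3784).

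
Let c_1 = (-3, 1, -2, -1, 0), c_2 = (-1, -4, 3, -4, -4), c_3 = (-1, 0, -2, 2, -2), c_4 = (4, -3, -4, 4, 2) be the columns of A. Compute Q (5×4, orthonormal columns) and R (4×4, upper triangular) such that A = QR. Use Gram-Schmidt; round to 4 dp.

Q = [[-0.7746, -0.2112, -0.0335, 0.1966], [0.2582, -0.5016, -0.1799, -0.6988], [-0.5164, 0.3432, -0.3465, -0.5783], [-0.2582, -0.5544, 0.6138, -0.1320], [0.0000, -0.5280, -0.6854, 0.3480]], R = [[3.8730, -0.7746, 1.2910, -2.8402], [0.0000, 7.5763, -0.5280, -3.9861], [0.0000, 0.0000, 3.3248, 2.8760], [0.0000, 0.0000, 0.0000, 5.3640]]

c_1 = (-3, 1, -2, -1, 0); ‖c_1‖ = 3.8730, so q_1 = (-0.7746, 0.2582, -0.5164, -0.2582, 0.0000).
q_1·c_2 = (-0.7746)·(-1) + 0.2582·(-4) + (-0.5164)·3 + (-0.2582)·(-4) + 0.0000·(-4) = -0.7746.
u_2 = c_2 + 0.7746·q_1 = (-1.6000, -3.8000, 2.6000, -4.2000, -4.0000).
‖u_2‖ = 7.5763, so q_2 = (-0.2112, -0.5016, 0.3432, -0.5544, -0.5280).
q_1·c_3 = (-0.7746)·(-1) + 0.2582·0 + (-0.5164)·(-2) + (-0.2582)·2 + 0.0000·(-2) = 1.2910; q_2·c_3 = (-0.2112)·(-1) + (-0.5016)·0 + 0.3432·(-2) + (-0.5544)·2 + (-0.5280)·(-2) = -0.5280.
u_3 = c_3 − 1.2910·q_1 + 0.5280·q_2 = (-0.1115, -0.5981, -1.1521, 2.0407, -2.2787).
‖u_3‖ = 3.3248, so q_3 = (-0.0335, -0.1799, -0.3465, 0.6138, -0.6854).
q_1·c_4 = (-0.7746)·4 + 0.2582·(-3) + (-0.5164)·(-4) + (-0.2582)·4 + 0.0000·2 = -2.8402; q_2·c_4 = (-0.2112)·4 + (-0.5016)·(-3) + 0.3432·(-4) + (-0.5544)·4 + (-0.5280)·2 = -3.9861; q_3·c_4 = (-0.0335)·4 + (-0.1799)·(-3) + (-0.3465)·(-4) + 0.6138·4 + (-0.6854)·2 = 2.8760.
u_4 = c_4 + 2.8402·q_1 + 3.9861·q_2 − 2.8760·q_3 = (1.0546, -3.7486, -3.1021, -0.7082, 1.8666).
‖u_4‖ = 5.3640, so q_4 = (0.1966, -0.6988, -0.5783, -0.1320, 0.3480).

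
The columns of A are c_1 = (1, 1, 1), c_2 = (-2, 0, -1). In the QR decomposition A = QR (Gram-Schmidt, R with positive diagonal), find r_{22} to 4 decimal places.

e_1 = c_1/‖c_1‖ = (1, 1, 1)/1.7321 = (0.5774, 0.5774, 0.5774).
r_{12} = e_1·c_2 = -1.7321.
u_2 = c_2 + 1.7321·e_1 = (-1.0000, 1.0000, 0.0000).
r_{22} = ‖u_2‖ = 1.4142.

r_{22} = 1.4142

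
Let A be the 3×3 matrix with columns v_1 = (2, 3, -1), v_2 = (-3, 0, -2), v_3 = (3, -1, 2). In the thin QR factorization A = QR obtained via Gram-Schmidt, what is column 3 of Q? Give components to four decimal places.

v_1 = (2, 3, -1); ‖v_1‖ = 3.7417, so e_1 = (0.5345, 0.8018, -0.2673).
e_1·v_2 = 0.5345·(-3) + 0.8018·0 + (-0.2673)·(-2) = -1.0690.
u_2 = v_2 + 1.0690·e_1 = (-2.4286, 0.8571, -2.2857).
‖u_2‖ = 3.4434, so e_2 = (-0.7053, 0.2489, -0.6638).
e_1·v_3 = 0.5345·3 + 0.8018·(-1) + (-0.2673)·2 = 0.2673; e_2·v_3 = (-0.7053)·3 + 0.2489·(-1) + (-0.6638)·2 = -3.6923.
u_3 = v_3 − 0.2673·e_1 + 3.6923·e_2 = (0.2530, -0.2952, -0.3795).
‖u_3‖ = 0.5433, so e_3 = (0.4657, -0.5433, -0.6985).

e_3 = (0.4657, -0.5433, -0.6985)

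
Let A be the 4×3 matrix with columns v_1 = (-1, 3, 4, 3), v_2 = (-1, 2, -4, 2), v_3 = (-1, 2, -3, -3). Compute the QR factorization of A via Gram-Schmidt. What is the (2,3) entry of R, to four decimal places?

r_{23} = 1.9702

e_1 = v_1/‖v_1‖ = (-1, 3, 4, 3)/5.9161 = (-0.1690, 0.5071, 0.6761, 0.5071).
r_{12} = e_1·v_2 = -0.5071.
u_2 = v_2 + 0.5071·e_1 = (-1.0857, 2.2571, -3.6571, 2.2571).
‖u_2‖ = 4.9742, so e_2 = (-0.2183, 0.4538, -0.7352, 0.4538).
r_{23} = e_2·v_3 = 1.9702.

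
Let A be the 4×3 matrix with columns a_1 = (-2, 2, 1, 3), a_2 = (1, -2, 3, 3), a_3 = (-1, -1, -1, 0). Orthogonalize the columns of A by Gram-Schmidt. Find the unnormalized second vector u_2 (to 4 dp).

a_1 = (-2, 2, 1, 3); ‖a_1‖ = 4.2426, so q_1 = (-0.4714, 0.4714, 0.2357, 0.7071).
q_1·a_2 = (-0.4714)·1 + 0.4714·(-2) + 0.2357·3 + 0.7071·3 = 1.4142.
u_2 = a_2 − 1.4142·q_1 = (1.6667, -2.6667, 2.6667, 2.0000).

u_2 = (1.6667, -2.6667, 2.6667, 2.0000)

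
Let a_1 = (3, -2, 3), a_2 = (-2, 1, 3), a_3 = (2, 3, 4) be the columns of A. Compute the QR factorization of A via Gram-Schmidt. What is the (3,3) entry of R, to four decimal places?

r_{33} = 3.8239

q_1 = a_1/‖a_1‖ = (3, -2, 3)/4.6904 = (0.6396, -0.4264, 0.6396).
r_{12} = q_1·a_2 = 0.2132.
u_2 = a_2 − 0.2132·q_1 = (-2.1364, 1.0909, 2.8636).
‖u_2‖ = 3.7356, so q_2 = (-0.5719, 0.2920, 0.7666).
r_{13} = q_1·a_3 = 2.5584; r_{23} = q_2·a_3 = 2.7986.
u_3 = a_3 − 2.5584·q_1 − 2.7986·q_2 = (1.9642, 3.2736, 0.2182).
r_{33} = ‖u_3‖ = 3.8239.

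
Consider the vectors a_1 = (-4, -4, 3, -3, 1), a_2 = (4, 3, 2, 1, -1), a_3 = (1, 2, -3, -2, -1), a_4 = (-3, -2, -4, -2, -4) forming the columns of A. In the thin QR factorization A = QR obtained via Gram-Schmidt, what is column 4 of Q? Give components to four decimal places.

a_1 = (-4, -4, 3, -3, 1); ‖a_1‖ = 7.1414, so q_1 = (-0.5601, -0.5601, 0.4201, -0.4201, 0.1400).
q_1·a_2 = (-0.5601)·4 + (-0.5601)·3 + 0.4201·2 + (-0.4201)·1 + 0.1400·(-1) = -3.6407.
u_2 = a_2 + 3.6407·q_1 = (1.9608, 0.9608, 3.5294, -0.5294, -0.4902).
‖u_2‖ = 4.2125, so q_2 = (0.4655, 0.2281, 0.8378, -0.1257, -0.1164).
q_1·a_3 = (-0.5601)·1 + (-0.5601)·2 + 0.4201·(-3) + (-0.4201)·(-2) + 0.1400·(-1) = -2.2404; q_2·a_3 = 0.4655·1 + 0.2281·2 + 0.8378·(-3) + (-0.1257)·(-2) + (-0.1164)·(-1) = -1.2242.
u_3 = a_3 + 2.2404·q_1 + 1.2242·q_2 = (0.3149, 1.0243, -1.0331, -3.0950, -0.8287).
‖u_3‖ = 3.5330, so q_3 = (0.0891, 0.2899, -0.2924, -0.8760, -0.2346).
q_1·a_4 = (-0.5601)·(-3) + (-0.5601)·(-2) + 0.4201·(-4) + (-0.4201)·(-2) + 0.1400·(-4) = 1.4003; q_2·a_4 = 0.4655·(-3) + 0.2281·(-2) + 0.8378·(-4) + (-0.1257)·(-2) + (-0.1164)·(-4) = -4.4871; q_3·a_4 = 0.0891·(-3) + 0.2899·(-2) + (-0.2924)·(-4) + (-0.8760)·(-2) + (-0.2346)·(-4) = 3.0128.
u_4 = a_4 − 1.4003·q_1 + 4.4871·q_2 − 3.0128·q_3 = (-0.3956, -1.0658, 0.0523, 0.6637, -4.0115).
‖u_4‖ = 4.2223, so q_4 = (-0.0937, -0.2524, 0.0124, 0.1572, -0.9501).

q_4 = (-0.0937, -0.2524, 0.0124, 0.1572, -0.9501)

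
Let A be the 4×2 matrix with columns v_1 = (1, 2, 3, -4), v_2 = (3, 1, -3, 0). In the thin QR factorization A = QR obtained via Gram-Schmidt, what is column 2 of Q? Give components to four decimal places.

e_2 = (0.7291, 0.2948, -0.6050, -0.1241)

v_1 = (1, 2, 3, -4); ‖v_1‖ = 5.4772, so e_1 = (0.1826, 0.3651, 0.5477, -0.7303).
e_1·v_2 = 0.1826·3 + 0.3651·1 + 0.5477·(-3) + (-0.7303)·0 = -0.7303.
u_2 = v_2 + 0.7303·e_1 = (3.1333, 1.2667, -2.6000, -0.5333).
‖u_2‖ = 4.2973, so e_2 = (0.7291, 0.2948, -0.6050, -0.1241).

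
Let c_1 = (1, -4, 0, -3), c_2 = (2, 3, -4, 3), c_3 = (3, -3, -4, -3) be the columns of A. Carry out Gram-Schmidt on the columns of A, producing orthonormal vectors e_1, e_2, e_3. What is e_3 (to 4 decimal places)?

c_1 = (1, -4, 0, -3); ‖c_1‖ = 5.0990, so e_1 = (0.1961, -0.7845, 0.0000, -0.5883).
e_1·c_2 = 0.1961·2 + (-0.7845)·3 + 0.0000·(-4) + (-0.5883)·3 = -3.7262.
u_2 = c_2 + 3.7262·e_1 = (2.7308, 0.0769, -4.0000, 0.8077).
‖u_2‖ = 4.9107, so e_2 = (0.5561, 0.0157, -0.8145, 0.1645).
e_1·c_3 = 0.1961·3 + (-0.7845)·(-3) + 0.0000·(-4) + (-0.5883)·(-3) = 4.7068; e_2·c_3 = 0.5561·3 + 0.0157·(-3) + (-0.8145)·(-4) + 0.1645·(-3) = 4.3860.
u_3 = c_3 − 4.7068·e_1 − 4.3860·e_2 = (-0.3620, 0.6236, -0.4274, -0.9522).
‖u_3‖ = 1.2686, so e_3 = (-0.2854, 0.4916, -0.3369, -0.7506).

e_3 = (-0.2854, 0.4916, -0.3369, -0.7506)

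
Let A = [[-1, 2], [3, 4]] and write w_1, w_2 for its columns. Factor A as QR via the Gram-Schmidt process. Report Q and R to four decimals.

w_1 = (-1, 3); ‖w_1‖ = 3.1623, so e_1 = (-0.3162, 0.9487).
e_1·w_2 = (-0.3162)·2 + 0.9487·4 = 3.1623.
u_2 = w_2 − 3.1623·e_1 = (3.0000, 1.0000).
‖u_2‖ = 3.1623, so e_2 = (0.9487, 0.3162).

Q = [[-0.3162, 0.9487], [0.9487, 0.3162]], R = [[3.1623, 3.1623], [0.0000, 3.1623]]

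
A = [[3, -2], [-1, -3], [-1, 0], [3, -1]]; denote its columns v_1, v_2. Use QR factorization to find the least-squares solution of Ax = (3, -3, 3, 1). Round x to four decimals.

x = (0.7377, 0.4590)

e_1 = v_1/‖v_1‖ = (3, -1, -1, 3)/4.4721 = (0.6708, -0.2236, -0.2236, 0.6708).
r_{12} = e_1·v_2 = -1.3416.
u_2 = v_2 + 1.3416·e_1 = (-1.1000, -3.3000, -0.3000, -0.1000).
‖u_2‖ = 3.4928, so e_2 = (-0.3149, -0.9448, -0.0859, -0.0286).
Qᵀb = (2.6833, 1.6033).
Back-substitute: x_2 = 1.6033/3.4928 = 0.4590.
x_1 = (2.6833 + 1.3416·0.4590)/4.4721 = 0.7377.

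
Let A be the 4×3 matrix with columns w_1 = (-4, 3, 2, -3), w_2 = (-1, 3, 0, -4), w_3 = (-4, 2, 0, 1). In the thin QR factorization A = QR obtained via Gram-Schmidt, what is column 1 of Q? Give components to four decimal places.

q_1 = w_1/‖w_1‖ = (-4, 3, 2, -3)/6.1644 = (-0.6489, 0.4867, 0.3244, -0.4867).

q_1 = (-0.6489, 0.4867, 0.3244, -0.4867)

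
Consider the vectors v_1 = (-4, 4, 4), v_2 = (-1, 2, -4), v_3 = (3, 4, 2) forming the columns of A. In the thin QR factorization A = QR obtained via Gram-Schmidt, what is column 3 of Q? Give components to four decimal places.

e_3 = (0.7620, 0.6350, 0.1270)

e_1 = v_1/‖v_1‖ = (-4, 4, 4)/6.9282 = (-0.5774, 0.5774, 0.5774).
r_{12} = e_1·v_2 = -0.5774.
u_2 = v_2 + 0.5774·e_1 = (-1.3333, 2.3333, -3.6667).
‖u_2‖ = 4.5461, so e_2 = (-0.2933, 0.5133, -0.8066).
r_{13} = e_1·v_3 = 1.7321; r_{23} = e_2·v_3 = -0.4399.
u_3 = v_3 − 1.7321·e_1 + 0.4399·e_2 = (3.8710, 3.2258, 0.6452).
‖u_3‖ = 5.0800, so e_3 = (0.7620, 0.6350, 0.1270).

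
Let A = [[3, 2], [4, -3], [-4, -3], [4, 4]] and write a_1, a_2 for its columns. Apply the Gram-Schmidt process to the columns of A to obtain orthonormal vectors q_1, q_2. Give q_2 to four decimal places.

q_2 = (0.1550, -0.8365, -0.2681, 0.4521)

a_1 = (3, 4, -4, 4); ‖a_1‖ = 7.5498, so q_1 = (0.3974, 0.5298, -0.5298, 0.5298).
q_1·a_2 = 0.3974·2 + 0.5298·(-3) + (-0.5298)·(-3) + 0.5298·4 = 2.9140.
u_2 = a_2 − 2.9140·q_1 = (0.8421, -4.5439, -1.4561, 2.4561).
‖u_2‖ = 5.4322, so q_2 = (0.1550, -0.8365, -0.2681, 0.4521).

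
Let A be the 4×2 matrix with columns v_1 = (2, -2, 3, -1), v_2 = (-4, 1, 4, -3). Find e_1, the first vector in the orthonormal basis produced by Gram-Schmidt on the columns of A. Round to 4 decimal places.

v_1 = (2, -2, 3, -1); ‖v_1‖ = 4.2426, so e_1 = (0.4714, -0.4714, 0.7071, -0.2357).

e_1 = (0.4714, -0.4714, 0.7071, -0.2357)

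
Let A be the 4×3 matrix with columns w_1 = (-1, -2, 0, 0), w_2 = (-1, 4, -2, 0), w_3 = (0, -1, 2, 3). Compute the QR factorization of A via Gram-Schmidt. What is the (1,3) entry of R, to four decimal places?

r_{13} = 0.8944

q_1 = w_1/‖w_1‖ = (-1, -2, 0, 0)/2.2361 = (-0.4472, -0.8944, 0.0000, 0.0000).
r_{13} = q_1·w_3 = 0.8944.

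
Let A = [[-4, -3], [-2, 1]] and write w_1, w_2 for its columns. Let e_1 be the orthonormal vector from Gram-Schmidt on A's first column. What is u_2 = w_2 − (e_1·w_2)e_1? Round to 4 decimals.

e_1 = w_1/‖w_1‖ = (-4, -2)/4.4721 = (-0.8944, -0.4472).
r_{12} = e_1·w_2 = 2.2361.
u_2 = w_2 − 2.2361·e_1 = (-1.0000, 2.0000).

u_2 = (-1.0000, 2.0000)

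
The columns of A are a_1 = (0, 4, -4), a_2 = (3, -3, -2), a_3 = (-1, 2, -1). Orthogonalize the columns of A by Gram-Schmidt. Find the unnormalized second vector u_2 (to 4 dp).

a_1 = (0, 4, -4); ‖a_1‖ = 5.6569, so q_1 = (0.0000, 0.7071, -0.7071).
q_1·a_2 = 0.0000·3 + 0.7071·(-3) + (-0.7071)·(-2) = -0.7071.
u_2 = a_2 + 0.7071·q_1 = (3.0000, -2.5000, -2.5000).

u_2 = (3.0000, -2.5000, -2.5000)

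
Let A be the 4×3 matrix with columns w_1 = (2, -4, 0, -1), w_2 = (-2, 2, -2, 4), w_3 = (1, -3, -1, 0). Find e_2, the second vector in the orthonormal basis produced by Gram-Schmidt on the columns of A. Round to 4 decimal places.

w_1 = (2, -4, 0, -1); ‖w_1‖ = 4.5826, so e_1 = (0.4364, -0.8729, 0.0000, -0.2182).
e_1·w_2 = 0.4364·(-2) + (-0.8729)·2 + 0.0000·(-2) + (-0.2182)·4 = -3.4915.
u_2 = w_2 + 3.4915·e_1 = (-0.4762, -1.0476, -2.0000, 3.2381).
‖u_2‖ = 3.9761, so e_2 = (-0.1198, -0.2635, -0.5030, 0.8144).

e_2 = (-0.1198, -0.2635, -0.5030, 0.8144)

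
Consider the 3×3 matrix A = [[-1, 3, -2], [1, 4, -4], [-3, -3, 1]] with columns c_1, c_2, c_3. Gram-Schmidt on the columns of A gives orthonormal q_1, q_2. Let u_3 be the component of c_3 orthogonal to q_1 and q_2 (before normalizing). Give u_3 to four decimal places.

u_3 = (0.7555, -1.0073, -0.5876)

q_1 = c_1/‖c_1‖ = (-1, 1, -3)/3.3166 = (-0.3015, 0.3015, -0.9045).
r_{12} = q_1·c_2 = 3.0151.
u_2 = c_2 − 3.0151·q_1 = (3.9091, 3.0909, -0.2727).
‖u_2‖ = 4.9909, so q_2 = (0.7832, 0.6193, -0.0546).
r_{13} = q_1·c_3 = -1.5076; r_{23} = q_2·c_3 = -4.0984.
u_3 = c_3 + 1.5076·q_1 + 4.0984·q_2 = (0.7555, -1.0073, -0.5876).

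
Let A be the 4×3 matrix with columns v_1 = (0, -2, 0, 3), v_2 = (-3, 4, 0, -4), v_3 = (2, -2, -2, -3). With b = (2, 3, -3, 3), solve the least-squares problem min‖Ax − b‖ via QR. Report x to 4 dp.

e_1 = v_1/‖v_1‖ = (0, -2, 0, 3)/3.6056 = (0.0000, -0.5547, 0.0000, 0.8321).
r_{12} = e_1·v_2 = -5.5470.
u_2 = v_2 + 5.5470·e_1 = (-3.0000, 0.9231, 0.0000, 0.6154).
‖u_2‖ = 3.1986, so e_2 = (-0.9379, 0.2886, 0.0000, 0.1924).
r_{13} = e_1·v_3 = -1.3868; r_{23} = e_2·v_3 = -3.0302.
u_3 = v_3 + 1.3868·e_1 + 3.0302·e_2 = (-0.8421, -1.8947, -2.0000, -1.2632).
‖u_3‖ = 3.1456, so e_3 = (-0.2677, -0.6023, -0.6358, -0.4016).
Qᵀb = (0.8321, -0.4329, -1.6397).
Back-substitute: x_3 = -1.6397/3.1456 = -0.5213.
x_2 = (-0.4329 + 3.0302·(-0.5213))/3.1986 = -0.6292.
x_1 = (0.8321 + 5.5470·(-0.6292) + 1.3868·(-0.5213))/3.6056 = -0.9377.

x = (-0.9377, -0.6292, -0.5213)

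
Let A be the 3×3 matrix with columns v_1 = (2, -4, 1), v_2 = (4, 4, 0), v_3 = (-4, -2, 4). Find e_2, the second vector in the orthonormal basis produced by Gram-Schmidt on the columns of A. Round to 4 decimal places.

e_2 = (0.8850, 0.4602, 0.0708)

v_1 = (2, -4, 1); ‖v_1‖ = 4.5826, so e_1 = (0.4364, -0.8729, 0.2182).
e_1·v_2 = 0.4364·4 + (-0.8729)·4 + 0.2182·0 = -1.7457.
u_2 = v_2 + 1.7457·e_1 = (4.7619, 2.4762, 0.3810).
‖u_2‖ = 5.3807, so e_2 = (0.8850, 0.4602, 0.0708).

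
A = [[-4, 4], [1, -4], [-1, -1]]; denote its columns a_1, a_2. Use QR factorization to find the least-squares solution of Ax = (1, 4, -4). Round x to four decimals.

a_1 = (-4, 1, -1); ‖a_1‖ = 4.2426, so q_1 = (-0.9428, 0.2357, -0.2357).
q_1·a_2 = (-0.9428)·4 + 0.2357·(-4) + (-0.2357)·(-1) = -4.4783.
u_2 = a_2 + 4.4783·q_1 = (-0.2222, -2.9444, -2.0556).
‖u_2‖ = 3.5978, so q_2 = (-0.0618, -0.8184, -0.5713).
Qᵀb = (0.9428, -1.0500).
Back-substitute: x_2 = -1.0500/3.5978 = -0.2918.
x_1 = (0.9428 + 4.4783·(-0.2918))/4.2426 = -0.0858.

x = (-0.0858, -0.2918)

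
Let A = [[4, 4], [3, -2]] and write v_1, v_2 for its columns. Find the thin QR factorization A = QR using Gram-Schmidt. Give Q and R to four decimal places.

Q = [[0.8000, 0.6000], [0.6000, -0.8000]], R = [[5.0000, 2.0000], [0.0000, 4.0000]]

v_1 = (4, 3); ‖v_1‖ = 5.0000, so e_1 = (0.8000, 0.6000).
e_1·v_2 = 0.8000·4 + 0.6000·(-2) = 2.0000.
u_2 = v_2 − 2.0000·e_1 = (2.4000, -3.2000).
‖u_2‖ = 4.0000, so e_2 = (0.6000, -0.8000).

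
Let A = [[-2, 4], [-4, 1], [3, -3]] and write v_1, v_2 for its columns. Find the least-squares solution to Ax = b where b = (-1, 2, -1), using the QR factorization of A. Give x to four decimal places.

q_1 = v_1/‖v_1‖ = (-2, -4, 3)/5.3852 = (-0.3714, -0.7428, 0.5571).
r_{12} = q_1·v_2 = -3.8996.
u_2 = v_2 + 3.8996·q_1 = (2.5517, -1.8966, -0.8276).
‖u_2‖ = 3.2853, so q_2 = (0.7767, -0.5773, -0.2519).
Qᵀb = (-1.6713, -1.6794).
Back-substitute: x_2 = -1.6794/3.2853 = -0.5112.
x_1 = (-1.6713 + 3.8996·(-0.5112))/5.3852 = -0.6805.

x = (-0.6805, -0.5112)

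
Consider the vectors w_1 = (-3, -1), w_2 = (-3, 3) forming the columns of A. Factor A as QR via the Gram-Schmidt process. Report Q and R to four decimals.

Q = [[-0.9487, -0.3162], [-0.3162, 0.9487]], R = [[3.1623, 1.8974], [0.0000, 3.7947]]

w_1 = (-3, -1); ‖w_1‖ = 3.1623, so q_1 = (-0.9487, -0.3162).
q_1·w_2 = (-0.9487)·(-3) + (-0.3162)·3 = 1.8974.
u_2 = w_2 − 1.8974·q_1 = (-1.2000, 3.6000).
‖u_2‖ = 3.7947, so q_2 = (-0.3162, 0.9487).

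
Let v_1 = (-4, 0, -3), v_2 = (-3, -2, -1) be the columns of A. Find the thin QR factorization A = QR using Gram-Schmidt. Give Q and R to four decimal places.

Q = [[-0.8000, -0.2683], [0.0000, -0.8944], [-0.6000, 0.3578]], R = [[5.0000, 3.0000], [0.0000, 2.2361]]

v_1 = (-4, 0, -3); ‖v_1‖ = 5.0000, so e_1 = (-0.8000, 0.0000, -0.6000).
e_1·v_2 = (-0.8000)·(-3) + 0.0000·(-2) + (-0.6000)·(-1) = 3.0000.
u_2 = v_2 − 3.0000·e_1 = (-0.6000, -2.0000, 0.8000).
‖u_2‖ = 2.2361, so e_2 = (-0.2683, -0.8944, 0.3578).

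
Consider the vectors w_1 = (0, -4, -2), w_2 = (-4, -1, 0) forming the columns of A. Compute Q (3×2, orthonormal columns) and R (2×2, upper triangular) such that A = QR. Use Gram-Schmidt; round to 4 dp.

w_1 = (0, -4, -2); ‖w_1‖ = 4.4721, so e_1 = (0.0000, -0.8944, -0.4472).
e_1·w_2 = 0.0000·(-4) + (-0.8944)·(-1) + (-0.4472)·0 = 0.8944.
u_2 = w_2 − 0.8944·e_1 = (-4.0000, -0.2000, 0.4000).
‖u_2‖ = 4.0249, so e_2 = (-0.9938, -0.0497, 0.0994).

Q = [[0.0000, -0.9938], [-0.8944, -0.0497], [-0.4472, 0.0994]], R = [[4.4721, 0.8944], [0.0000, 4.0249]]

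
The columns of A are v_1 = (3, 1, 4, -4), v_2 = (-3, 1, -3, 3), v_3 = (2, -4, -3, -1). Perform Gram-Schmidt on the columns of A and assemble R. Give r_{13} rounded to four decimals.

r_{13} = -0.9258

e_1 = v_1/‖v_1‖ = (3, 1, 4, -4)/6.4807 = (0.4629, 0.1543, 0.6172, -0.6172).
r_{13} = e_1·v_3 = -0.9258.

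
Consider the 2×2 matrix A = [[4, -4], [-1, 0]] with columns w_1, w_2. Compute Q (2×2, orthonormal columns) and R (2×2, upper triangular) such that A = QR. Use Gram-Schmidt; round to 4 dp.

w_1 = (4, -1); ‖w_1‖ = 4.1231, so e_1 = (0.9701, -0.2425).
e_1·w_2 = 0.9701·(-4) + (-0.2425)·0 = -3.8806.
u_2 = w_2 + 3.8806·e_1 = (-0.2353, -0.9412).
‖u_2‖ = 0.9701, so e_2 = (-0.2425, -0.9701).

Q = [[0.9701, -0.2425], [-0.2425, -0.9701]], R = [[4.1231, -3.8806], [0.0000, 0.9701]]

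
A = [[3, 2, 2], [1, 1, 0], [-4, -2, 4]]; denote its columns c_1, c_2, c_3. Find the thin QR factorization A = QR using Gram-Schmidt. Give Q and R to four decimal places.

c_1 = (3, 1, -4); ‖c_1‖ = 5.0990, so q_1 = (0.5883, 0.1961, -0.7845).
q_1·c_2 = 0.5883·2 + 0.1961·1 + (-0.7845)·(-2) = 2.9417.
u_2 = c_2 − 2.9417·q_1 = (0.2692, 0.4231, 0.3077).
‖u_2‖ = 0.5883, so q_2 = (0.4576, 0.7191, 0.5230).
q_1·c_3 = 0.5883·2 + 0.1961·0 + (-0.7845)·4 = -1.9612; q_2·c_3 = 0.4576·2 + 0.7191·0 + 0.5230·4 = 3.0071.
u_3 = c_3 + 1.9612·q_1 − 3.0071·q_2 = (1.7778, -1.7778, 0.8889).
‖u_3‖ = 2.6667, so q_3 = (0.6667, -0.6667, 0.3333).

Q = [[0.5883, 0.4576, 0.6667], [0.1961, 0.7191, -0.6667], [-0.7845, 0.5230, 0.3333]], R = [[5.0990, 2.9417, -1.9612], [0.0000, 0.5883, 3.0071], [0.0000, 0.0000, 2.6667]]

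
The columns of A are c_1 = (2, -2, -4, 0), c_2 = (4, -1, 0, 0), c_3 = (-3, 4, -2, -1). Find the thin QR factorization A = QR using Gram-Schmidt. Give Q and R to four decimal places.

Q = [[0.4082, 0.8840, 0.2198], [-0.4082, -0.0465, 0.8792], [-0.8165, 0.4652, -0.3297], [0.0000, 0.0000, -0.2645]], R = [[4.8990, 2.0412, -1.2247], [0.0000, 3.5824, -3.7685], [0.0000, 0.0000, 3.7814]]

c_1 = (2, -2, -4, 0); ‖c_1‖ = 4.8990, so q_1 = (0.4082, -0.4082, -0.8165, 0.0000).
q_1·c_2 = 0.4082·4 + (-0.4082)·(-1) + (-0.8165)·0 + 0.0000·0 = 2.0412.
u_2 = c_2 − 2.0412·q_1 = (3.1667, -0.1667, 1.6667, 0.0000).
‖u_2‖ = 3.5824, so q_2 = (0.8840, -0.0465, 0.4652, 0.0000).
q_1·c_3 = 0.4082·(-3) + (-0.4082)·4 + (-0.8165)·(-2) + 0.0000·(-1) = -1.2247; q_2·c_3 = 0.8840·(-3) + (-0.0465)·4 + 0.4652·(-2) + 0.0000·(-1) = -3.7685.
u_3 = c_3 + 1.2247·q_1 + 3.7685·q_2 = (0.8312, 3.3247, -1.2468, -1.0000).
‖u_3‖ = 3.7814, so q_3 = (0.2198, 0.8792, -0.3297, -0.2645).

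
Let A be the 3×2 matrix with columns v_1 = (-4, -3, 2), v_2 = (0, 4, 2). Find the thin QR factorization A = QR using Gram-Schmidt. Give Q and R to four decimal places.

Q = [[-0.7428, -0.2616], [-0.5571, 0.7521], [0.3714, 0.6049]], R = [[5.3852, -1.4856], [0.0000, 4.2182]]

v_1 = (-4, -3, 2); ‖v_1‖ = 5.3852, so e_1 = (-0.7428, -0.5571, 0.3714).
e_1·v_2 = (-0.7428)·0 + (-0.5571)·4 + 0.3714·2 = -1.4856.
u_2 = v_2 + 1.4856·e_1 = (-1.1034, 3.1724, 2.5517).
‖u_2‖ = 4.2182, so e_2 = (-0.2616, 0.7521, 0.6049).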